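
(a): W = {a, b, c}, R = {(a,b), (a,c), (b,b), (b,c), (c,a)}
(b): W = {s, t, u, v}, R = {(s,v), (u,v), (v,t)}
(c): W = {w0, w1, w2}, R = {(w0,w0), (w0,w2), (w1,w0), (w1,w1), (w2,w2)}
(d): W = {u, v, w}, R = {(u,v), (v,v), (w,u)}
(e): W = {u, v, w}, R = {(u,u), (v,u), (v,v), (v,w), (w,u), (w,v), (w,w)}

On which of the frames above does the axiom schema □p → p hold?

(c), (e)

The schema corresponds to reflexivity: ∀x Rxx.
(a): fails — world a does not see itself.
(b): fails — world s does not see itself.
(c): condition met.
(d): fails — world u does not see itself.
(e): condition met.
Valid on: (c), (e).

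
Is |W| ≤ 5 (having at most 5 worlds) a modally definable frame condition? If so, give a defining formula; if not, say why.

Not definable by any modal formula

Any modally definable frame class is closed under disjoint unions.
Any modal formula valid on each of 6 disjoint one-world frames is valid on their disjoint union (validity is preserved under disjoint unions). Each one-world frame has |W|=1≤5, but the union has |W|=6.
So no modal formula (or set of formulas) defines exactly the |W|≤5 frames.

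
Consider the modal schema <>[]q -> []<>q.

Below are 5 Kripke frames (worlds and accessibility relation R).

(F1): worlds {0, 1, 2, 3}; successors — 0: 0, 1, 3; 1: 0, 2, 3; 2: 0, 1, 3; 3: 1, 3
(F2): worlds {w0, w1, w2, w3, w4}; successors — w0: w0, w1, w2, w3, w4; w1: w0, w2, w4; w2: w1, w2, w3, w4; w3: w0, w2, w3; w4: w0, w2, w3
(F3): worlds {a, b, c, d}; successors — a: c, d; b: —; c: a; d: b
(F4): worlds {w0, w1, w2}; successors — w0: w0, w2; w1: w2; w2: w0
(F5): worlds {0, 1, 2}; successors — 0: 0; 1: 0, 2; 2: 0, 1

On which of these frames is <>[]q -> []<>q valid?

(F1), (F2), (F4), (F5)

Frame correspondent (Sahlqvist): forall x forall y forall z (Rxy & Rxz -> exists w (Ryw & Rzw)) — i.e. convergence.
(F1): holds.
(F2): holds.
(F3): fails — Rac and Rad but c and d have no common successor.
(F4): holds.
(F5): holds.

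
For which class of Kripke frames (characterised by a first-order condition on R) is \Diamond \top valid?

Seriality

◇⊤ holds at w iff w has a successor, so frame-validity of ◇⊤ is exactly seriality. Equivalently via □r → ◇r:
Suppose □r→◇r is valid. At any x set V(r)=W. Then □r at x, so ◇r at x, so x has a successor.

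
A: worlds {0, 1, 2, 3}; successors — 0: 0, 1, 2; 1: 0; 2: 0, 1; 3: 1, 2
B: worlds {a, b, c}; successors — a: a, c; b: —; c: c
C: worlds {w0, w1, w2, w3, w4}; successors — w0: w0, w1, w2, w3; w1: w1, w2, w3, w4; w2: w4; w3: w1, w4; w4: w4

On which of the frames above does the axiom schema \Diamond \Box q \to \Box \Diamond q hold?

The schema corresponds to convergence: \forall x \forall y \forall z (Rxy \wedge Rxz \to \exists w (Ryw \wedge Rzw)).
A: holds.
B: holds.
C: fails — Rw0w0 and Rw0w2 but w0 and w2 have no common successor.

A, B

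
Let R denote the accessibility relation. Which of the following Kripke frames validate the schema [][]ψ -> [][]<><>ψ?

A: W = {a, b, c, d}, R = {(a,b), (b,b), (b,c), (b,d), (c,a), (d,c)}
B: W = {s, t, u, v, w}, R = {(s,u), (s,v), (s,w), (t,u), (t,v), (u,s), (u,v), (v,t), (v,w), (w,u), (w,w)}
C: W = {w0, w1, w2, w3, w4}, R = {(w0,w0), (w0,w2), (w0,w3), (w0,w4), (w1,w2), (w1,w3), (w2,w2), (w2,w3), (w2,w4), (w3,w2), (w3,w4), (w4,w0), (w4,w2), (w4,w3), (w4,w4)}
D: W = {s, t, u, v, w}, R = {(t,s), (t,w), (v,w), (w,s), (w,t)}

B, C

The schema corresponds to a generalized confluence (Geach) condition: forall x forall z (x R^2 z -> exists w (x R^2 w & z R^2 w)).
A: fails — aR²d but no w with aR²w and dR²w.
B: satisfies the condition.
C: satisfies the condition.
D: fails — tR²s but no w* with tR²w* and sR²w*.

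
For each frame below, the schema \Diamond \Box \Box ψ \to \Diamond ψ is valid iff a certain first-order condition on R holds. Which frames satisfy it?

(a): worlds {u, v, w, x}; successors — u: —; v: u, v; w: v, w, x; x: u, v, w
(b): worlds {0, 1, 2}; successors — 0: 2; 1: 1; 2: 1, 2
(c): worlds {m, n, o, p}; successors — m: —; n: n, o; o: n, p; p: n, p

The schema corresponds to a generalized confluence (Geach) condition: \forall x \forall y (xRy \to \exists w (y R^2 w \wedge xRw)).
(a): fails — vRu but no t with uR²t and vRt.
(b): holds.
(c): holds.
Valid on: (b), (c).

(b), (c)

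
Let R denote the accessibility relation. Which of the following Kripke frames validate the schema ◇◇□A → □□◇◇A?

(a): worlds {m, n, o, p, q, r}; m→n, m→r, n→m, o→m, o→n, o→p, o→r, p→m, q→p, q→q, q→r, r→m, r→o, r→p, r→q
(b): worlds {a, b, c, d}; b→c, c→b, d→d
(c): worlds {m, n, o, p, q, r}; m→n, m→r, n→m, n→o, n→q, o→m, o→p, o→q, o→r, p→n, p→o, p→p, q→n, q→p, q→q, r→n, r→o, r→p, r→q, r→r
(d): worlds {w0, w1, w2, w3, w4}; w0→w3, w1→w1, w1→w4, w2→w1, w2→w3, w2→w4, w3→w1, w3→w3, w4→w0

Frame correspondent (Sahlqvist): ∀x ∀y ∀z ((xR²y ∧ xR²z) → ∃w (yRw ∧ zR²w)) — i.e. a generalized confluence (Geach) condition.
(a): fails — mR²m, mR²m but no w with mRw and mR²w.
(b): fails — bR²b, bR²b but no w with bRw and bR²w.
(c): holds.
(d): fails — w1R²w0, w1R²w1 but no w with w0Rw and w1R²w.
Valid on: (c).

(c)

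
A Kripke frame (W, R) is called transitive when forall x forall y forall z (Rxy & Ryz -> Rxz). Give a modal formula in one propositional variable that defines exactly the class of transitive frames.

□s → □□s

A defining formula is □s → □□s (the 4 axiom).
Suppose □s→□□s is valid. Take Rxy, Ryz and set V(s)={w : Rxw}. Then □s at x, so □□s at x, so □s at y, so s at z, i.e. Rxz.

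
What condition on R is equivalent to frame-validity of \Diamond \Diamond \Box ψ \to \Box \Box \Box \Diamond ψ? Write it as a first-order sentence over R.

This is a Sahlqvist (Geach-type) schema ◇^2□^1ψ → □^3◇^1ψ.
First-order correspondent: \forall x \forall y \forall z ((x R^2 y \wedge x R^3 z) \to \exists w (yRw \wedge zRw)).

\forall x \forall y \forall z ((x R^2 y \wedge x R^3 z) \to \exists w (yRw \wedge zRw))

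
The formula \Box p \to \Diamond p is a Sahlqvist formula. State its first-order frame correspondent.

seriality

Suppose □p→◇p is valid. At any x set V(p)=W. Then □p at x, so ◇p at x, so x has a successor.
Conversely, any frame satisfying \forall x \exists y Rxy validates the schema.
Frame condition: \forall x \exists y Rxy.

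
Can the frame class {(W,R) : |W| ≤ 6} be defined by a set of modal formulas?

If a class were modally definable it would be closed under disjoint unions (Goldblatt–Thomason).
Any modal formula valid on each of 7 disjoint one-world frames is valid on their disjoint union (validity is preserved under disjoint unions). Each one-world frame has |W|=1≤6, but the union has |W|=7.
Hence having at most 6 worlds is not modally definable.

Not definable by any modal formula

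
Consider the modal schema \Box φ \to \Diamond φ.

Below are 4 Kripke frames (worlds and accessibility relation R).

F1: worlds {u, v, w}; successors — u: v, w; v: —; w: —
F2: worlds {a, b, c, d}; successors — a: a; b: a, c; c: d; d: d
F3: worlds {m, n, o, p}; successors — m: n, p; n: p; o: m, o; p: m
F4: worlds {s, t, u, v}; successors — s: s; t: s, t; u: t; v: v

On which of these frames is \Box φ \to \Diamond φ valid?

This is the axiom for seriality; its first-order frame correspondent is \forall x \exists y Rxy.
F1: fails — world v has no successor.
F2: holds.
F3: holds.
F4: holds.
Valid on: F2, F3, F4.

F2, F3, F4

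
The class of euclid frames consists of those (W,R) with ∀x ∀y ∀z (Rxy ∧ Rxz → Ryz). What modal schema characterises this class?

◇s → □◇s

A defining formula is ◇s → □◇s (the 5 axiom).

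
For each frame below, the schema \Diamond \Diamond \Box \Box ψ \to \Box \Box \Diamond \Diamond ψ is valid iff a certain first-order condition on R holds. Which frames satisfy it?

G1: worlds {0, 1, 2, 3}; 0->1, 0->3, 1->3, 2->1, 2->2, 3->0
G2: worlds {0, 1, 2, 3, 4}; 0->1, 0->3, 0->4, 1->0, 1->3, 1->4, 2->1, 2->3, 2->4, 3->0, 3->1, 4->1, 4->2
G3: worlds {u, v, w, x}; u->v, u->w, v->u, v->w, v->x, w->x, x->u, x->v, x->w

This is the axiom for a generalized confluence (Geach) condition; its first-order frame correspondent is \forall x \forall y \forall z ((x R^2 y \wedge x R^2 z) \to \exists w (y R^2 w \wedge z R^2 w)).
G1: fails — 2R²1, 2R²2 but no w with 1R²w and 2R²w.
G2: satisfies the condition.
G3: satisfies the condition.

G2, G3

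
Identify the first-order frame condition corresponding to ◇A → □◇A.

This is the 5 axiom.
It corresponds to the Euclidean property: ∀x ∀y ∀z (Rxy ∧ Rxz → Ryz).

The Euclidean property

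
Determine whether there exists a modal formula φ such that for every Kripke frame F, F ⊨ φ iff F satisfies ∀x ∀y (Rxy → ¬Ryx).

No

If a class were modally definable it would be closed under surjective bounded morphisms (Goldblatt–Thomason).
The 4-cycle (worlds a,b,c,d with a→b→c→d→a) is asymmetric. Mapping every world to a single reflexive point • is a surjective bounded morphism, and the reflexive point is not asymmetric (R•• but asymmetry requires ¬R••).
So no modal formula (or set of formulas) defines exactly the asymmetric frames.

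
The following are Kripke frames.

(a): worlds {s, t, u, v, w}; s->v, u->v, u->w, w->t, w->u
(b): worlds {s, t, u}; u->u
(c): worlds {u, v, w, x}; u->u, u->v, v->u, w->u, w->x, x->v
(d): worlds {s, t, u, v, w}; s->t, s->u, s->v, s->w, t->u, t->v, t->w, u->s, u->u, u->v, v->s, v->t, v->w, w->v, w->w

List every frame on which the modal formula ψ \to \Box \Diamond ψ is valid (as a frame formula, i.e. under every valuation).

The schema corresponds to symmetry: \forall x \forall y (Rxy \to Ryx).
(a): fails — Ruv but not Rvu.
(b): satisfies the condition.
(c): fails — Rwu but not Ruw.
(d): fails — Ruv but not Rvu.
Valid on: (b).

(b)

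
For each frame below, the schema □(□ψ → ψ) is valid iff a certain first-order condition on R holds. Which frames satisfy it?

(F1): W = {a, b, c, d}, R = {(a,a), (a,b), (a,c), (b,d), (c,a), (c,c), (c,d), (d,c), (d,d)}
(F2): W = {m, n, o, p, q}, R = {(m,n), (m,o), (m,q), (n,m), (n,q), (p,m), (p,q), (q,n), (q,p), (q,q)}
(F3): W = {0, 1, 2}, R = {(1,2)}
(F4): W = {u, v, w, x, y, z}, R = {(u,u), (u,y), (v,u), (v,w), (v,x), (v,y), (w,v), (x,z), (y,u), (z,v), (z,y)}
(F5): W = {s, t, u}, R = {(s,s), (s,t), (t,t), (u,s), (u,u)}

This is the axiom for shift-reflexivity; its first-order frame correspondent is ∀x ∀y (Rxy → Ryy).
(F1): fails — Rab but not Rbb.
(F2): fails — Rpm but not Rmm.
(F3): fails — R12 but not R22.
(F4): fails — Rvw but not Rww.
(F5): condition met.
Valid on: (F5).

(F5)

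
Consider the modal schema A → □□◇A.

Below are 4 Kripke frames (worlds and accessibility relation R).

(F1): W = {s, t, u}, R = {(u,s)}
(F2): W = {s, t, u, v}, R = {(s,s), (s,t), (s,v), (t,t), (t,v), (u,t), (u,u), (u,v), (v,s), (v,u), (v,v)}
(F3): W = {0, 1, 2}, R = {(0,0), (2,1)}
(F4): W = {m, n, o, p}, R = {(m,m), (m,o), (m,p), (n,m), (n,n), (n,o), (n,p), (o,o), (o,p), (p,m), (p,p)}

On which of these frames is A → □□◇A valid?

(F1), (F3)

This is the axiom for a generalized confluence (Geach) condition; its first-order frame correspondent is ∀x ∀z (xR²z → ∃w (x = w ∧ zRw)).
(F1): satisfies the condition.
(F2): fails — sR²t but no w with s=w and tRw.
(F3): satisfies the condition.
(F4): fails — mR²o but no w with m=w and oRw.
Valid on: (F1), (F3).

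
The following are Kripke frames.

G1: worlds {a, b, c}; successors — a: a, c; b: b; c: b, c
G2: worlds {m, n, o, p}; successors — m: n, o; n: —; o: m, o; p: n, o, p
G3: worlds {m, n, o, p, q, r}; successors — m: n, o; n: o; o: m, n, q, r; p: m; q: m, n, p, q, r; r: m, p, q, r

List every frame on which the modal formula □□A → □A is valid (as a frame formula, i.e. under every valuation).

G1

This is the axiom for density; its first-order frame correspondent is ∀x ∀y (Rxy → ∃z (Rxz ∧ Rzy)).
G1: holds.
G2: fails — Rmn but no z with Rmz and Rzn.
G3: fails — Rpm but no z with Rpz and Rzm.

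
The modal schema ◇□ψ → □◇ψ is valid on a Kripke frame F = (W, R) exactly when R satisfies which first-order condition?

Convergence

This schema is the .2 axiom.
It corresponds to convergence: ∀x ∀y ∀z (Rxy ∧ Rxz → ∃w (Ryw ∧ Rzw)).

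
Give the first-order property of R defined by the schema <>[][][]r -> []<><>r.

This is a Sahlqvist (Geach-type) schema ◇^1□^3r → □^1◇^2r.
Minimal-valuation argument: fix x; take any y with xR^1y and any z with xR^1z. Set V(r) to the set of worlds R-reachable from y in exactly 3 steps. Then □^3r holds at y, so the antecedent holds at x; validity forces ◇^2r at z, giving a w with zR^2w and yR^3w.
First-order correspondent: forall x forall y forall z ((xRy & xRz) -> exists w (y R^3 w & z R^2 w)).

forall x forall y forall z ((xRy & xRz) -> exists w (y R^3 w & z R^2 w))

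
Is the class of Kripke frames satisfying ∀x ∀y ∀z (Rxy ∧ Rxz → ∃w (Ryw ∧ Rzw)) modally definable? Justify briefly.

Definable; ◇□r → □◇r defines it

This is a Sahlqvist condition; the .2 axiom ◇□r → □◇r defines it.
Suppose ◇□r→□◇r is valid. Take Rxy, Rxz and set V(r)={w : Ryw}. Then □r at y so ◇□r at x, so □◇r at x, so ◇r at z, giving w with Rzw and Ryw.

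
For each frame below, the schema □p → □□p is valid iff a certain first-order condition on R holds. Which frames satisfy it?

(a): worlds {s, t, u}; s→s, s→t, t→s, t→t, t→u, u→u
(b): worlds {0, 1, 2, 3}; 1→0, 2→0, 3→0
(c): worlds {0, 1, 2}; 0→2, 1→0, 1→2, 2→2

The schema corresponds to transitivity: ∀x ∀y ∀z (Rxy ∧ Ryz → Rxz).
(a): fails — Rst and Rtu but not Rsu.
(b): holds.
(c): holds.
Valid on: (b), (c).

(b), (c)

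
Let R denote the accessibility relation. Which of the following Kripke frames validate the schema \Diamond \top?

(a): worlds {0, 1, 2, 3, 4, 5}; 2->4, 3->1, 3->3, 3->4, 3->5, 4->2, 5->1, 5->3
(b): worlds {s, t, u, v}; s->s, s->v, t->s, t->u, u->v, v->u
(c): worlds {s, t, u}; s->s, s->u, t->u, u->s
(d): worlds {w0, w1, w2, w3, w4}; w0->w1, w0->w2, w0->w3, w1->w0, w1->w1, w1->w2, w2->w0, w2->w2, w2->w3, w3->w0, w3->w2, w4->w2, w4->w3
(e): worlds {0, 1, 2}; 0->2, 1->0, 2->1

(b), (c), (d), (e)

Frame correspondent (Sahlqvist): \forall x \exists y Rxy — i.e. seriality.
(a): fails — world 0 has no successor.
(b): condition met.
(c): condition met.
(d): condition met.
(e): condition met.
Valid on: (b), (c), (d), (e).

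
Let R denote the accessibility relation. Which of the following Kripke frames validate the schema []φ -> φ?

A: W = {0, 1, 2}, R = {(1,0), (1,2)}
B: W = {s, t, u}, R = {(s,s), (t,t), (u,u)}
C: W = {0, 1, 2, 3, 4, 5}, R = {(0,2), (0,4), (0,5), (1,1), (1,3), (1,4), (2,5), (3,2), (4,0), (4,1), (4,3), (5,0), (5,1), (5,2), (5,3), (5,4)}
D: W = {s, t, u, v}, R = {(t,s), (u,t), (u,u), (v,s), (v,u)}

B

The schema corresponds to reflexivity: forall x Rxx.
A: fails — world 0 does not see itself.
B: ✓.
C: fails — world 0 does not see itself.
D: fails — world s does not see itself.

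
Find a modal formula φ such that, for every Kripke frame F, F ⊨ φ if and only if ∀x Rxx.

A defining formula is □p → p (the T axiom).

□p → p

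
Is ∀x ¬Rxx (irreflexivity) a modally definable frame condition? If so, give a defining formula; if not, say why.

No

If a class were modally definable it would be closed under surjective bounded morphisms (Goldblatt–Thomason).
The 4-cycle (worlds 0,1,2,3 with 0→1→2→3→0) is irreflexive, and the map sending every world to a single reflexive point • is a surjective bounded morphism (forth: every edge maps to (•,•); back: every world has a successor). So any modal formula valid on the 4-cycle is also valid on the reflexive point, which is not irreflexive.
So no modal formula (or set of formulas) defines exactly the irreflexive frames.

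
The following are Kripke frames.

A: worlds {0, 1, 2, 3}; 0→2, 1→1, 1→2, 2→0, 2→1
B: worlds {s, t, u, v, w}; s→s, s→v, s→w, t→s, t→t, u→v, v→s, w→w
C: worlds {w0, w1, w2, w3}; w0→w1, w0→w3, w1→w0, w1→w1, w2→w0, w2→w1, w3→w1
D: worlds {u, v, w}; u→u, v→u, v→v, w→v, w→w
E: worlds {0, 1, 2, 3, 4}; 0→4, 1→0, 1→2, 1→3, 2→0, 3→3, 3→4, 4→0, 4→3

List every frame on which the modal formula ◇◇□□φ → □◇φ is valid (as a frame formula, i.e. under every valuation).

The schema corresponds to a generalized confluence (Geach) condition: ∀x ∀y ∀z ((xR²y ∧ xRz) → ∃w (yR²w ∧ zRw)).
A: satisfies the condition.
B: fails — sR²w, sRv but no w* with wR²w* and vRw*.
C: satisfies the condition.
D: fails — wR²u, wRw but no t with uR²t and wRt.
E: fails — 1R²0, 1R0 but no w with 0R²w and 0Rw.

A, C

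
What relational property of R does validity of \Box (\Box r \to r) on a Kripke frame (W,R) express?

Shift-reflexivity

Suppose □(□r→r) is valid. Take Rxy and set V(r)={w : Ryw}. Then at y, □r holds; since □(□r→r) at x, □r→r at y, so r at y, i.e. Ryy.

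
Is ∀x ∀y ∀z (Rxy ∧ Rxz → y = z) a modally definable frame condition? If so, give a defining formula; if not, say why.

The condition is partial functionality. A defining modal formula is ◇r → □r.
Suppose ◇r→□r is valid. Take Rxy, Rxz and set V(r)={y}. Then ◇r at x, so □r at x, so r at z, i.e. z=y.

Yes, by ◇r → □r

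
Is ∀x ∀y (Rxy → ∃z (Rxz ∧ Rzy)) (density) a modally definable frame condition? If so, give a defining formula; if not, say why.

Definable; □□q → □q defines it

This is a Sahlqvist condition; the C4 axiom □□q → □q defines it.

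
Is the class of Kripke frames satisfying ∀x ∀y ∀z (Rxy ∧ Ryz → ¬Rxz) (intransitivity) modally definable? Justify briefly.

No

Modal frame validity is preserved under surjective bounded morphisms.
The 3-cycle (worlds w0,w1,w2 with w0→w1→w2→w0) is intransitive. Mapping every world to a single reflexive point • is a surjective bounded morphism; the reflexive point is not intransitive (R••∧R•• but R••).
So the class is not modally definable.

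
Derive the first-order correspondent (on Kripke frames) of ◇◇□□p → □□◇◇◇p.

∀x ∀y ∀z ((xR²y ∧ xR²z) → ∃w (yR²w ∧ zR³w))

This is a Sahlqvist (Geach-type) schema ◇^2□^2p → □^2◇^3p.
Minimal-valuation argument: fix x; take any y with xR^2y and any z with xR^2z. Set V(p) to the set of worlds R-reachable from y in exactly 2 steps. Then □^2p holds at y, so the antecedent holds at x; validity forces ◇^3p at z, giving a w with zR^3w and yR^2w.
First-order correspondent: ∀x ∀y ∀z ((xR²y ∧ xR²z) → ∃w (yR²w ∧ zR³w)).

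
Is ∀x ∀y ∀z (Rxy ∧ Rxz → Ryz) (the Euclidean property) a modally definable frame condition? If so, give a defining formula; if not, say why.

Definable; ◇q → □◇q defines it

The condition is the Euclidean property. A defining modal formula is ◇q → □◇q.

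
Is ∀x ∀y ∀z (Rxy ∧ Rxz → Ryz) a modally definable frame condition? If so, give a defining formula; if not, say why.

Yes, by ◇p → □◇p

This is a Sahlqvist condition; the 5 axiom ◇p → □◇p defines it.
Suppose ◇p→□◇p is valid. Take Rxy, Rxz and set V(p)={y}. Then ◇p at x, so □◇p at x, so ◇p at z, so some w with Rzw has p; w=y, i.e. Rzy. By symmetry of the argument, Ryz.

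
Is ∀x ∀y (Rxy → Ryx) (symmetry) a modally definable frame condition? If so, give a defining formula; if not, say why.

Yes — defined by q → □◇q

Yes: it is symmetry, defined by the B schema q → □◇q.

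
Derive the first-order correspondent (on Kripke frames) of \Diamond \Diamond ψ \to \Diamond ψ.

\forall x \forall y (x R^2 y \to \exists w (y = w \wedge xRw))

This is a Sahlqvist (Geach-type) schema ◇^2□^0ψ → □^0◇^1ψ.
First-order correspondent: \forall x \forall y (x R^2 y \to \exists w (y = w \wedge xRw)).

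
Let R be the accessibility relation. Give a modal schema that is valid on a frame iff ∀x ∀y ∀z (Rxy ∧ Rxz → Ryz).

A defining formula is ◇s → □◇s (the 5 axiom).

◇s → □◇s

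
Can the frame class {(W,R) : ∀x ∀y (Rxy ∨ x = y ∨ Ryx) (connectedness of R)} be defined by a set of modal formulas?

No — not modally definable

Modal frame validity is preserved under disjoint unions.
Take 4 disjoint single-world reflexive frames: each is trivially connected, but their disjoint union has 4 worlds with no edge between distinct components, so it is not connected.
Hence connectedness of R is not modally definable.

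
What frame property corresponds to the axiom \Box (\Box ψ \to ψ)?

This is the T□ axiom.
It corresponds to shift-reflexivity: \forall x \forall y (Rxy \to Ryy).

shift-reflexivity: \forall x \forall y (Rxy \to Ryy)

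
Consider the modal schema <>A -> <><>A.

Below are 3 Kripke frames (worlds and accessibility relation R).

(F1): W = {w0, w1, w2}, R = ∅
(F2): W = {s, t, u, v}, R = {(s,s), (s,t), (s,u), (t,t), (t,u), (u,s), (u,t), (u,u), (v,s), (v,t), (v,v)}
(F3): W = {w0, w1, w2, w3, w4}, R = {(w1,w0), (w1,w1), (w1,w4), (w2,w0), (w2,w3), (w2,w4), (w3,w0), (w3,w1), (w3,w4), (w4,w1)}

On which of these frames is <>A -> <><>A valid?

The schema corresponds to a generalized confluence (Geach) condition: forall x forall y (xRy -> exists w (y = w & x R^2 w)).
(F1): ✓.
(F2): ✓.
(F3): fails — w2Rw3 but no w with w3=w and w2R²w.
Valid on: (F1), (F2).

(F1), (F2)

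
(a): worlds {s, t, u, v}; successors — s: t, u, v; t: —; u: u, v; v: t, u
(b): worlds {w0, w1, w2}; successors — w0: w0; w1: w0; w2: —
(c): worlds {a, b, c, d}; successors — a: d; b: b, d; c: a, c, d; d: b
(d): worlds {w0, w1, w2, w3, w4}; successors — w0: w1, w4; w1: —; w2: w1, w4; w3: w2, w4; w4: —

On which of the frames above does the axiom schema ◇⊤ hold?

(c)

Frame correspondent (Sahlqvist): ∀x ∃y Rxy — i.e. seriality.
(a): fails — world t has no successor.
(b): fails — world w2 has no successor.
(c): holds.
(d): fails — world w1 has no successor.
Valid on: (c).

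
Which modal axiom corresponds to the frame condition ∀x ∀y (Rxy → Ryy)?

This is shift-reflexivity; the standard corresponding axiom is T□: □(□ψ → ψ).

□(□ψ → ψ)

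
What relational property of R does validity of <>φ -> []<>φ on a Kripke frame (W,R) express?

This is the 5 axiom.
It corresponds to the Euclidean property: forall x forall y forall z (Rxy & Rxz -> Ryz).

The Euclidean property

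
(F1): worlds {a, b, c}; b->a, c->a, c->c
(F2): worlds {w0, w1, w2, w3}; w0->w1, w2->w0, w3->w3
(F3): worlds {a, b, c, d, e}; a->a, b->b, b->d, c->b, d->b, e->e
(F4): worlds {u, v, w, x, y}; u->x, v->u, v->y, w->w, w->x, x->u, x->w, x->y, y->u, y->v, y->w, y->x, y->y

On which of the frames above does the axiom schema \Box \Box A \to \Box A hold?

The schema corresponds to density: \forall x \forall y (Rxy \to \exists z (Rxz \wedge Rzy)).
(F1): fails — Rba but no z with Rbz and Rza.
(F2): fails — Rw0w1 but no z with Rw0z and Rzw1.
(F3): condition met.
(F4): fails — Rux but no z with Ruz and Rzx.
Valid on: (F3).

(F3)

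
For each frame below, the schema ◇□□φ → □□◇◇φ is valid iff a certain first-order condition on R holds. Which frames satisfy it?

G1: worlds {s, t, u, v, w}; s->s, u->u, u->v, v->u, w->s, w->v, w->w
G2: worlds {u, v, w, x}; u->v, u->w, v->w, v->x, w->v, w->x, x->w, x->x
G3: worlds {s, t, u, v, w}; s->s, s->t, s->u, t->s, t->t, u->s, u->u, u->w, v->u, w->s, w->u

G2, G3

The schema corresponds to a generalized confluence (Geach) condition: ∀x ∀y ∀z ((xRy ∧ xR²z) → ∃w (yR²w ∧ zR²w)).
G1: fails — wRs, wR²u but no w* with sR²w* and uR²w*.
G2: condition met.
G3: condition met.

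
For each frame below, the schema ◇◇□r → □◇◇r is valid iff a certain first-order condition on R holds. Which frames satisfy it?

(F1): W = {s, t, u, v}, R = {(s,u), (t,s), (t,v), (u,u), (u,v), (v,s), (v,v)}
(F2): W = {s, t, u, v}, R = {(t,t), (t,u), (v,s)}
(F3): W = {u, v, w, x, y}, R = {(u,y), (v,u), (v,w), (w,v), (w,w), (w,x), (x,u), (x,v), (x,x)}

(F1)

This is the axiom for a generalized confluence (Geach) condition; its first-order frame correspondent is ∀x ∀y ∀z ((xR²y ∧ xRz) → ∃w (yRw ∧ zR²w)).
(F1): ✓.
(F2): fails — tR²t, tRu but no w with tRw and uR²w.
(F3): fails — vR²v, vRu but no t with vRt and uR²t.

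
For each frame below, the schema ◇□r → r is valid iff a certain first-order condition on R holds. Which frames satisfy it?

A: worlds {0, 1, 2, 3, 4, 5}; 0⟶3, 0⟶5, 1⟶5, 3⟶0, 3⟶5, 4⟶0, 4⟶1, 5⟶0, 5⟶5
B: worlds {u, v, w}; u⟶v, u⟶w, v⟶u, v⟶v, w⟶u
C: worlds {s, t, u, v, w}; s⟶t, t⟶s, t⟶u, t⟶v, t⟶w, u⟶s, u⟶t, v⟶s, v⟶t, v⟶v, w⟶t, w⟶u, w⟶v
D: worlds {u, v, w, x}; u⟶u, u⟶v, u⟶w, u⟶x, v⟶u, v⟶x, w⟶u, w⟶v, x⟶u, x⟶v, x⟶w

The schema corresponds to a generalized confluence (Geach) condition: ∀x ∀y (xRy → ∃w (yRw ∧ x = w)).
A: fails — 1R5 but no w with 5Rw and 1=w.
B: holds.
C: fails — uRs but no w* with sRw* and u=w*.
D: fails — wRv but no t with vRt and w=t.

B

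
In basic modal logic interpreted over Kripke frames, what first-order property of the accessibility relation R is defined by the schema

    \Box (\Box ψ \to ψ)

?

Suppose □(□ψ→ψ) is valid. Take Rxy and set V(ψ)={w : Ryw}. Then at y, □ψ holds; since □(□ψ→ψ) at x, □ψ→ψ at y, so ψ at y, i.e. Ryy.
Conversely, on a frame with shift-reflexivity the schema holds at every world under every valuation.
So the correspondent is shift-reflexivity.

shift-reflexivity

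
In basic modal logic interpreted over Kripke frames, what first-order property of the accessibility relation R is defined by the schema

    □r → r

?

reflexivity

This is the T axiom.
Its frame correspondent is reflexivity — ∀x Rxx.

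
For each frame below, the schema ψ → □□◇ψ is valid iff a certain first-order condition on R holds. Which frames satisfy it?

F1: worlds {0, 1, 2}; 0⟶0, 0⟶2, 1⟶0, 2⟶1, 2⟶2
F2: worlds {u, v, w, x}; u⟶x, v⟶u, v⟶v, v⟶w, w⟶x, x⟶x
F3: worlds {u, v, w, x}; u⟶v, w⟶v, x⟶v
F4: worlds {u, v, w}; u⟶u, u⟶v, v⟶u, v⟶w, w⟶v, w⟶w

F3

This is the axiom for a generalized confluence (Geach) condition; its first-order frame correspondent is ∀x ∀z (xR²z → ∃w (x = w ∧ zRw)).
F1: fails — 0R²2 but no w with 0=w and 2Rw.
F2: fails — uR²x but no t with u=t and xRt.
F3: satisfies the condition.
F4: fails — uR²w but no t with u=t and wRt.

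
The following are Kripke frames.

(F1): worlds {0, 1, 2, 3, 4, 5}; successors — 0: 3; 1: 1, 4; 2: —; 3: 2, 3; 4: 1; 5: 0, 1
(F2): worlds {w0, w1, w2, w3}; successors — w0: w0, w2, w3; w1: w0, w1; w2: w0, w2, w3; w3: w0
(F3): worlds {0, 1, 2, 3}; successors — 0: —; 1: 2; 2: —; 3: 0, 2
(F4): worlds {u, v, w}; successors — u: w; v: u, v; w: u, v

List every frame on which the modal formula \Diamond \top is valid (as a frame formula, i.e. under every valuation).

Frame correspondent (Sahlqvist): \forall x \exists y Rxy — i.e. seriality.
(F1): fails — world 2 has no successor.
(F2): condition met.
(F3): fails — world 0 has no successor.
(F4): condition met.
Valid on: (F2), (F4).

(F2), (F4)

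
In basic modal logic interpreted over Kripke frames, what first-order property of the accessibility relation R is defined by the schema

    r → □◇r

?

Suppose r→□◇r is valid. Take Rxy and set V(r)={x}. Then r at x, so □◇r at x, so ◇r at y, so some z with Ryz has r; z=x, i.e. Ryx.
The converse is a direct semantic check.
So the correspondent is symmetry.

symmetry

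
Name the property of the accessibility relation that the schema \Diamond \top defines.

seriality: \forall x \exists y Rxy

◇⊤ holds at w iff w has a successor, so frame-validity of ◇⊤ is exactly seriality. Equivalently via □r → ◇r:
Suppose □r→◇r is valid. At any x set V(r)=W. Then □r at x, so ◇r at x, so x has a successor.
The converse is a direct semantic check.
So the correspondent is seriality.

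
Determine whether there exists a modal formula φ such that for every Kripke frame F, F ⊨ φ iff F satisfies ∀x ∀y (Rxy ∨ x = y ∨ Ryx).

Not modally definable

Modal frame validity is preserved under disjoint unions.
Take 2 disjoint single-world reflexive frames: each is trivially connected, but their disjoint union has 2 worlds with no edge between distinct components, so it is not connected.
So no modal formula (or set of formulas) defines exactly the connected frames.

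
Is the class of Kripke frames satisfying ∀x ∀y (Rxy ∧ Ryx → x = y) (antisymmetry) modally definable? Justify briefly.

Modal frame validity is preserved under surjective bounded morphisms.
The 6-cycle (worlds w0,w1,w2,w3,w4,w5 with w0→w1→w2→w3→w4→w5→w0) is antisymmetric. Sending even-indexed worlds to a and odd-indexed worlds to b is a surjective bounded morphism onto the two-world frame with a↔b, which is not antisymmetric.
So the class is not modally definable.

Not definable by any modal formula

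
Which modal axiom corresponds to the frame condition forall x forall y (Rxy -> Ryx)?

s → □◇s

A defining formula is s → □◇s (the B axiom).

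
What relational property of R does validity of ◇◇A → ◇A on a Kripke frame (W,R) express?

Replacing A by ¬A and contraposing gives the equivalent schema □A → □□A.
Suppose □A→□□A is valid. Take Rxy, Ryz and set V(A)={w : Rxw}. Then □A at x, so □□A at x, so □A at y, so A at z, i.e. Rxz.
Conversely, on a frame with transitivity the schema holds at every world under every valuation.
Frame condition: ∀x ∀y ∀z (Rxy ∧ Ryz → Rxz).

Transitivity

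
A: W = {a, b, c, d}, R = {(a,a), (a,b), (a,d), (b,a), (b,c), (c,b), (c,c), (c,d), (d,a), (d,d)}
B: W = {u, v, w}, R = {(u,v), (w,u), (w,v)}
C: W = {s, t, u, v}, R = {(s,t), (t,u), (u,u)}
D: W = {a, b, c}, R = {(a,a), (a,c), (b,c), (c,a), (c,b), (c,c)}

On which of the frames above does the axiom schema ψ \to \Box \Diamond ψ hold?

D

Frame correspondent (Sahlqvist): \forall x \forall y (Rxy \to Ryx) — i.e. symmetry.
A: fails — Rcd but not Rdc.
B: fails — Ruv but not Rvu.
C: fails — Rtu but not Rut.
D: holds.
Valid on: D.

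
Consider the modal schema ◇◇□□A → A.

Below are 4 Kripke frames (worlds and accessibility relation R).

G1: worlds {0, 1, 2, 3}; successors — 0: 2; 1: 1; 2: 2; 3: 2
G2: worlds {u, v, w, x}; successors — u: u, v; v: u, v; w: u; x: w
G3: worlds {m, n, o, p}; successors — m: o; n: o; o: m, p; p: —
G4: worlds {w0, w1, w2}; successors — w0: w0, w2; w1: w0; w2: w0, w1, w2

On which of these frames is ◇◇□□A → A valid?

G4

Frame correspondent (Sahlqvist): ∀x ∀y (xR²y → ∃w (yR²w ∧ x = w)) — i.e. a generalized confluence (Geach) condition.
G1: fails — 0R²2 but no w with 2R²w and 0=w.
G2: fails — wR²u but no t with uR²t and w=t.
G3: fails — mR²p but no w with pR²w and m=w.
G4: satisfies the condition.
Valid on: G4.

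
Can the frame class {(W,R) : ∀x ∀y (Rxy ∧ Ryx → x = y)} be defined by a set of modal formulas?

Not definable by any modal formula

Modal frame validity is preserved under surjective bounded morphisms.
The 8-cycle (worlds 0,1,2,3,4,5,6,7 with 0→1→2→3→4→5→6→7→0) is antisymmetric. Sending even-indexed worlds to a and odd-indexed worlds to b is a surjective bounded morphism onto the two-world frame with a↔b, which is not antisymmetric.
So the class is not modally definable.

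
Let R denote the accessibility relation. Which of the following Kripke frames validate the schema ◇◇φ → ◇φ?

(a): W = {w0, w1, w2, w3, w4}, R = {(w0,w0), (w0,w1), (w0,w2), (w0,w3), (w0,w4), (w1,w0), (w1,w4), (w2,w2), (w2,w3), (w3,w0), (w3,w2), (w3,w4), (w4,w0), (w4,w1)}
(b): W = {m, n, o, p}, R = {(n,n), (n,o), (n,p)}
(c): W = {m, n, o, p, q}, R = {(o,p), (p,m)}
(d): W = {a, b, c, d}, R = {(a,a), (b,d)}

(b), (d)

The schema corresponds to transitivity: ∀x ∀y ∀z (Rxy ∧ Ryz → Rxz).
(a): fails — Rw1w0 and Rw0w1 but not Rw1w1.
(b): ✓.
(c): fails — Rop and Rpm but not Rom.
(d): ✓.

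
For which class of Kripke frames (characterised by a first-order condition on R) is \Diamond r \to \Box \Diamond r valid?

Suppose ◇r→□◇r is valid. Take Rxy, Rxz and set V(r)={y}. Then ◇r at x, so □◇r at x, so ◇r at z, so some w with Rzw has r; w=y, i.e. Rzy. By symmetry of the argument, Ryz.

the Euclidean property: \forall x \forall y \forall z (Rxy \wedge Rxz \to Ryz)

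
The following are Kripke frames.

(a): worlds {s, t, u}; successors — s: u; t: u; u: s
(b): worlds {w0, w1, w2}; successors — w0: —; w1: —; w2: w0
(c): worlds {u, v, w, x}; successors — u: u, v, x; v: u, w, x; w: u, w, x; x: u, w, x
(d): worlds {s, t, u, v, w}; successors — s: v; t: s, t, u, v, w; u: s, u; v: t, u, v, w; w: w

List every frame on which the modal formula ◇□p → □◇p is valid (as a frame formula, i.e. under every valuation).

(a), (c)

Frame correspondent (Sahlqvist): ∀x ∀y ∀z (Rxy ∧ Rxz → ∃w (Ryw ∧ Rzw)) — i.e. convergence.
(a): satisfies the condition.
(b): fails — Rw2w0 and Rw2w0 but w0 and w0 have no common successor.
(c): satisfies the condition.
(d): fails — Rts and Rtw but s and w have no common successor.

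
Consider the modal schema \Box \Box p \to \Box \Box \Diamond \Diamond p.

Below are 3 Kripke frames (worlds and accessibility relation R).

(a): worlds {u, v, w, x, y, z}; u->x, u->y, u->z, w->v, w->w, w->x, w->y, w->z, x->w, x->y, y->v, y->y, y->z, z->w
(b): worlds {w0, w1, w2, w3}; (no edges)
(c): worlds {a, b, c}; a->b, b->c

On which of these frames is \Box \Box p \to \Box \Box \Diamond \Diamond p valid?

(b)

The schema corresponds to a generalized confluence (Geach) condition: \forall x \forall z (x R^2 z \to \exists w (x R^2 w \wedge z R^2 w)).
(a): fails — uR²v but no t with uR²t and vR²t.
(b): condition met.
(c): fails — aR²c but no w with aR²w and cR²w.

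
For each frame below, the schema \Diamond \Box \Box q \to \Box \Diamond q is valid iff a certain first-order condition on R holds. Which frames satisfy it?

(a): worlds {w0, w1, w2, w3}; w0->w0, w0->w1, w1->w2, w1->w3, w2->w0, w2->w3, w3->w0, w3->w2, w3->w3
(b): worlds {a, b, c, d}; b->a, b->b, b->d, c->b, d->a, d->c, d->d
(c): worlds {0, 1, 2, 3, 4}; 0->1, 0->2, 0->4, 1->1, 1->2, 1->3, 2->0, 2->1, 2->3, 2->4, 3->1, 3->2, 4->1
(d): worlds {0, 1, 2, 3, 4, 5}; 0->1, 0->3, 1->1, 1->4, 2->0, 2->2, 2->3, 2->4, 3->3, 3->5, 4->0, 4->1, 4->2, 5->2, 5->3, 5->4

Frame correspondent (Sahlqvist): \forall x \forall y \forall z ((xRy \wedge xRz) \to \exists w (y R^2 w \wedge zRw)) — i.e. a generalized confluence (Geach) condition.
(a): holds.
(b): fails — bRa, bRa but no w with aR²w and aRw.
(c): holds.
(d): fails — 0R1, 0R3 but no w with 1R²w and 3Rw.
Valid on: (a), (c).

(a), (c)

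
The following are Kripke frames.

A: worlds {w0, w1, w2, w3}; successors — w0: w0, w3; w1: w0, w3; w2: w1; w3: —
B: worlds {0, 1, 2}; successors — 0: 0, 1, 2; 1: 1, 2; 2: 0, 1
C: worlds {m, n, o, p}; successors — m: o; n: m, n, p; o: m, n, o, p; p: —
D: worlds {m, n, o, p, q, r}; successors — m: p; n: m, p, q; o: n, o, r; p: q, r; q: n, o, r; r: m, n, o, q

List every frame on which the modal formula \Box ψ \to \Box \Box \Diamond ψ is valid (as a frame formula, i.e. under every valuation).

B

Frame correspondent (Sahlqvist): \forall x \forall z (x R^2 z \to \exists w (xRw \wedge zRw)) — i.e. a generalized confluence (Geach) condition.
A: fails — w0R²w3 but no w with w0Rw and w3Rw.
B: ✓.
C: fails — mR²n but no w with mRw and nRw.
D: fails — mR²q but no w with mRw and qRw.
Valid on: B.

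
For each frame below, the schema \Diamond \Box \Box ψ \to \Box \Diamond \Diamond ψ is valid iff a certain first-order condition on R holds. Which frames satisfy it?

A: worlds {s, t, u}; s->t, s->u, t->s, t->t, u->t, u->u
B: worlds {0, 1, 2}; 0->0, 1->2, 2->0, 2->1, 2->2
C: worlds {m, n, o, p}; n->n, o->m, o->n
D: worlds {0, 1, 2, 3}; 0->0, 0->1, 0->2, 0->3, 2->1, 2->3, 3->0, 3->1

A, B

The schema corresponds to a generalized confluence (Geach) condition: \forall x \forall y \forall z ((xRy \wedge xRz) \to \exists w (y R^2 w \wedge z R^2 w)).
A: ✓.
B: ✓.
C: fails — oRm, oRm but no w with mR²w and mR²w.
D: fails — 0R0, 0R1 but no w with 0R²w and 1R²w.
Valid on: A, B.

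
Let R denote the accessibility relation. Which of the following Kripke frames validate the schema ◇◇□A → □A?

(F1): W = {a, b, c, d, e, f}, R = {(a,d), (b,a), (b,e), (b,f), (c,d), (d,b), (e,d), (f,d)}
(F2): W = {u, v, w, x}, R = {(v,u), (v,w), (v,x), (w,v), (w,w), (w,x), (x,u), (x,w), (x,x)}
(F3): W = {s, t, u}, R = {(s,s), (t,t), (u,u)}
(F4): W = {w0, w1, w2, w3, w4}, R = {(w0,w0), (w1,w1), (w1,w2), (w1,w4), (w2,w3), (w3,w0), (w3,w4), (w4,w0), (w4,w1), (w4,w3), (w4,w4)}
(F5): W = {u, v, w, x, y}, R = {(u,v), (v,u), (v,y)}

The schema corresponds to a generalized confluence (Geach) condition: ∀x ∀y ∀z ((xR²y ∧ xRz) → ∃w (yRw ∧ z = w)).
(F1): fails — aR²b, aRd but no w with bRw and d=w.
(F2): fails — vR²u, vRu but no t with uRt and u=t.
(F3): condition met.
(F4): fails — w1R²w0, w1Rw1 but no w with w0Rw and w1=w.
(F5): fails — uR²y, uRv but no t with yRt and v=t.
Valid on: (F3).

(F3)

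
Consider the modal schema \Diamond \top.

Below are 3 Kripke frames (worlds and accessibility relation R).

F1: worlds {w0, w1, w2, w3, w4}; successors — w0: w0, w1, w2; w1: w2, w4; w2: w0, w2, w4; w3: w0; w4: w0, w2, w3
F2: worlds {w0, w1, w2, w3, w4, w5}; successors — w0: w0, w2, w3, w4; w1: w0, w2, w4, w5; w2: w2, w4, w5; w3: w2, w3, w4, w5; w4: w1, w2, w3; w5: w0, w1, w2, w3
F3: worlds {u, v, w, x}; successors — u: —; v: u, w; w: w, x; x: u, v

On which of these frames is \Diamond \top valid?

Frame correspondent (Sahlqvist): \forall x \exists y Rxy — i.e. seriality.
F1: satisfies the condition.
F2: satisfies the condition.
F3: fails — world u has no successor.

F1, F2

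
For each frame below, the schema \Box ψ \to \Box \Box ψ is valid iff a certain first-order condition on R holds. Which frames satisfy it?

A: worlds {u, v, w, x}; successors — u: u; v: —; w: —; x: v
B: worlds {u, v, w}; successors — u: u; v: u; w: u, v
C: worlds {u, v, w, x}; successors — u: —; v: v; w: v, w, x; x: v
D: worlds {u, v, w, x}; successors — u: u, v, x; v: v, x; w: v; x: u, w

A, B, C

Frame correspondent (Sahlqvist): \forall x \forall y \forall z (Rxy \wedge Ryz \to Rxz) — i.e. transitivity.
A: satisfies the condition.
B: satisfies the condition.
C: satisfies the condition.
D: fails — Rxw and Rwv but not Rxv.
Valid on: A, B, C.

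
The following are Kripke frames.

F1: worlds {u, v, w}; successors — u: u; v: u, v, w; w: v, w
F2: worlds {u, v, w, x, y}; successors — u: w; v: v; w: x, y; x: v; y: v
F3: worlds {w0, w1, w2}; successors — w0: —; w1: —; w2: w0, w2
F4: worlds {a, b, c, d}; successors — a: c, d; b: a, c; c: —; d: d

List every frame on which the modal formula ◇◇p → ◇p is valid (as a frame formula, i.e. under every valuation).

This is the axiom for transitivity; its first-order frame correspondent is ∀x ∀y ∀z (Rxy ∧ Ryz → Rxz).
F1: fails — Rwv and Rvu but not Rwu.
F2: fails — Ruw and Rwx but not Rux.
F3: ✓.
F4: fails — Rba and Rad but not Rbd.
Valid on: F3.

F3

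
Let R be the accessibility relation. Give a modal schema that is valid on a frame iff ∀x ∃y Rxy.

This is seriality; the standard corresponding axiom is D: □ψ → ◇ψ.
Suppose □ψ→◇ψ is valid. At any x set V(ψ)=W. Then □ψ at x, so ◇ψ at x, so x has a successor.

□ψ → ◇ψ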